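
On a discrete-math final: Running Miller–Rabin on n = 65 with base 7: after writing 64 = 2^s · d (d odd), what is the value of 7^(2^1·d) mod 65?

49

n − 1 = 64 = 2^6 · 1, so s = 6 and d = 1.
x_0 = 7^1 mod 65 = 7.
x_1 = 7^2 mod 65 = 49.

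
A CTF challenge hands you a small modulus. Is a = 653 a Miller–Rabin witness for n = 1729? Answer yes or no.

no

n − 1 = 1728 = 2^6 · 27, so s = 6 and d = 27.
x_0 = 653^27 mod 1729 = 1.
x_0 = 1, so 653 is not a witness.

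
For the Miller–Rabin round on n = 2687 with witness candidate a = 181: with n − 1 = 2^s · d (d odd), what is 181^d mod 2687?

n − 1 = 2686 = 2^1 · 1343, so s = 1 and d = 1343.
181^1343 mod 2687 = 2686.

2686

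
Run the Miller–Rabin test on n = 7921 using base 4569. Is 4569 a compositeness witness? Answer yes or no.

no

n − 1 = 7920 = 2^4 · 495, so s = 4 and d = 495.
x_0 = 4569^495 mod 7921 = 6776.
x_0 is neither 1 nor 7920, so continue squaring.
x_1 = 6776^2 mod 7921 = 4060.
x_2 = 4060^2 mod 7921 = 7920.
x_2 ≡ −1, so 4569 is not a witness.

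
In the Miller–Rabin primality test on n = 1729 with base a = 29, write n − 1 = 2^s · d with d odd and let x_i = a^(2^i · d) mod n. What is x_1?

1

n − 1 = 1728 = 2^6 · 27, so s = 6 and d = 27.
x_0 = 29^27 mod 1729 = 911.
x_1 = 911^2 mod 1729 = 1.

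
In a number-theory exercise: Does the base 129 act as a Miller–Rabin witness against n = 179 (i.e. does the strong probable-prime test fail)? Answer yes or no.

n − 1 = 178 = 2^1 · 89, so s = 1 and d = 89.
By repeated squaring, 129^89 ≡ 1 (mod 179).
x_0 = 129^89 mod 179 = 1.
x_0 = 1, so 129 is not a witness.

no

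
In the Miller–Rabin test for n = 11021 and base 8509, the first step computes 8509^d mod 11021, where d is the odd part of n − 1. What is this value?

n − 1 = 11020 = 2^2 · 2755, so s = 2 and d = 2755.
Repeated squaring mod 11021: 8509^1 ≡ 8509, 8509^2 ≡ 6132, 8509^4 ≡ 8793, 8509^8 ≡ 4534, 8509^16 ≡ 2991, 8509^32 ≡ 8050, 8509^64 ≡ 10041, 8509^128 ≡ 1573, 8509^256 ≡ 5625, 8509^512 ≡ 10355, 8509^1024 ≡ 2716, 8509^2048 ≡ 3607.
2755 = 2048 + 512 + 128 + 64 + 2 + 1, so 8509^2755 ≡ 3607·10355·1573·10041·6132·8509 ≡ 2226 (mod 11021).

2226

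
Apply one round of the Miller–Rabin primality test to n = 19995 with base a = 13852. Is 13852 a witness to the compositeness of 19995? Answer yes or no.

n − 1 = 19994 = 2^1 · 9997, so s = 1 and d = 9997.
Repeated squaring mod 19995: 13852^1 ≡ 13852, 13852^2 ≡ 5884, 13852^4 ≡ 10111, 13852^8 ≡ 17881, 13852^16 ≡ 10111, 13852^32 ≡ 17881, 13852^64 ≡ 10111, 13852^128 ≡ 17881, 13852^256 ≡ 10111, 13852^512 ≡ 17881, 13852^1024 ≡ 10111, 13852^2048 ≡ 17881, 13852^4096 ≡ 10111, 13852^8192 ≡ 17881.
9997 = 8192 + 1024 + 512 + 256 + 8 + 4 + 1, so 13852^9997 ≡ 17881·10111·17881·10111·17881·10111·13852 ≡ 13852 (mod 19995).
x_0 = 13852^9997 mod 19995 = 13852.
x_0 ∉ {1, 19994} and s = 1, so 13852 is a Miller–Rabin witness and 19995 is composite.

yes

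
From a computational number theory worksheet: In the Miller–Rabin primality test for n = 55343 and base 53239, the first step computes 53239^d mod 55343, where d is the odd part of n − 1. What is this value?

55342

n − 1 = 55342 = 2^1 · 27671, so s = 1 and d = 27671.
By repeated squaring, 53239^27671 ≡ 55342 (mod 55343).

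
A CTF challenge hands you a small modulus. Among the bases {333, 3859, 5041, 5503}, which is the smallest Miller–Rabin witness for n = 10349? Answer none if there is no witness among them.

none

n − 1 = 10348 = 2^2 · 2587, so s = 2 and d = 2587.
Base 333: x_0 = 333^2587 mod 10349 = 10348. x_0 = 10348 ≡ −1, so 333 is not a witness.
Base 3859: x_0 = 3859^2587 mod 10349 = 1. x_0 = 1, so 3859 is not a witness.
Base 5041: x_0 = 5041^2587 mod 10349 = 1. x_0 = 1, so 5041 is not a witness.
Base 5503: x_0 = 5503^2587 mod 10349 = 1. x_0 = 1, so 5503 is not a witness.
No listed base is a witness for 10349.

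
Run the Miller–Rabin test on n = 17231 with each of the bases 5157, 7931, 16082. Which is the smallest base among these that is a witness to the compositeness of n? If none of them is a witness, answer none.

n − 1 = 17230 = 2^1 · 8615, so s = 1 and d = 8615.
Base 5157: x_0 = 5157^8615 mod 17231 = 1. x_0 = 1, so 5157 is not a witness.
Base 7931: x_0 = 7931^8615 mod 17231 = 17230. x_0 = 17230 ≡ −1, so 7931 is not a witness.
Base 16082: x_0 = 16082^8615 mod 17231 = 17230. x_0 = 17230 ≡ −1, so 16082 is not a witness.
No listed base is a witness for 17231.

none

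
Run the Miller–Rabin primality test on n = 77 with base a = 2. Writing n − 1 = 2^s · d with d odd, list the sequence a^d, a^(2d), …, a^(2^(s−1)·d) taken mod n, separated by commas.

n − 1 = 76 = 2^2 · 19, so s = 2 and d = 19.
x_0 = 2^19 mod 77 = 72.
x_1 = 72^2 mod 77 = 25.

72, 25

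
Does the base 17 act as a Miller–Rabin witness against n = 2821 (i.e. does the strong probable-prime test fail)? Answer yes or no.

n − 1 = 2820 = 2^2 · 705, so s = 2 and d = 705.
x_0 = 17^705 mod 2821 = 2820.
x_0 = 2820 ≡ −1, so 17 is not a witness.

no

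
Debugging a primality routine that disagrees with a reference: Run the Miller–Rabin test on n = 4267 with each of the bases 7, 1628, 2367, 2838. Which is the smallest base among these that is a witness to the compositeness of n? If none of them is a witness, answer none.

n − 1 = 4266 = 2^1 · 2133, so s = 1 and d = 2133.
Base 7: x_0 = 7^2133 mod 4267 = 3598. x_0 ∉ {1, 4266} and s = 1, so 7 is a Miller–Rabin witness and 4267 is composite.
Base 1628: x_0 = 1628^2133 mod 4267 = 1322. x_0 ∉ {1, 4266} and s = 1, so 1628 is a Miller–Rabin witness and 4267 is composite.
Base 2367: x_0 = 2367^2133 mod 4267 = 1109. x_0 ∉ {1, 4266} and s = 1, so 2367 is a Miller–Rabin witness and 4267 is composite.
Base 2838: x_0 = 2838^2133 mod 4267 = 883. x_0 ∉ {1, 4266} and s = 1, so 2838 is a Miller–Rabin witness and 4267 is composite.
The smallest witness among the given bases is 7.

7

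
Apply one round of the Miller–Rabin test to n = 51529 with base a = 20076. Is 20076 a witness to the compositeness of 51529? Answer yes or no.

yes

n − 1 = 51528 = 2^3 · 6441, so s = 3 and d = 6441.
x_0 = 20076^6441 mod 51529 = 12259.
x_0 is neither 1 nor 51528, so continue squaring.
x_1 = 12259^2 mod 51529 = 24517.
x_2 = 24517^2 mod 51529 = 49033.
Reached i = s−1 = 2 without hitting −1: 20076 is a Miller–Rabin witness and 51529 is composite.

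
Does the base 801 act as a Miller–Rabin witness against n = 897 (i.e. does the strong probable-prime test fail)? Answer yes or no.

n − 1 = 896 = 2^7 · 7, so s = 7 and d = 7.
Repeated squaring mod 897: 801^1 ≡ 801, 801^2 ≡ 246, 801^4 ≡ 417.
7 = 4 + 2 + 1, so 801^7 ≡ 417·246·801 ≡ 291 (mod 897).
x_0 = 801^7 mod 897 = 291.
x_0 is neither 1 nor 896, so continue squaring.
x_1 = 291^2 mod 897 = 363.
x_2 = 363^2 mod 897 = 807.
x_3 = 807^2 mod 897 = 27.
x_4 = 27^2 mod 897 = 729.
x_5 = 729^2 mod 897 = 417.
x_6 = 417^2 mod 897 = 768.
Reached i = s−1 = 6 without hitting −1: 801 is a Miller–Rabin witness and 897 is composite.

yes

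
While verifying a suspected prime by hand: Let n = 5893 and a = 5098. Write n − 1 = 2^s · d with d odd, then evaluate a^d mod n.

n − 1 = 5892 = 2^2 · 1473, so s = 2 and d = 1473.
5098^1473 mod 5893 = 3788.

3788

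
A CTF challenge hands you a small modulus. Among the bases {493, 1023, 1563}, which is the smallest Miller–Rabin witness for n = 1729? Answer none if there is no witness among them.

none

n − 1 = 1728 = 2^6 · 27, so s = 6 and d = 27.
Base 493: x_0 = 493^27 mod 1729 = 1728. x_0 = 1728 ≡ −1, so 493 is not a witness.
Base 1023: x_0 = 1023^27 mod 1729 = 1. x_0 = 1, so 1023 is not a witness.
Base 1563: x_0 = 1563^27 mod 1729 = 1. x_0 = 1, so 1563 is not a witness.
No listed base is a witness for 1729.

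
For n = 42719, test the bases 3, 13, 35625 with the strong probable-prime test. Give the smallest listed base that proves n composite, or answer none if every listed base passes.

n − 1 = 42718 = 2^1 · 21359, so s = 1 and d = 21359.
Base 3: x_0 = 3^21359 mod 42719 = 1. x_0 = 1, so 3 is not a witness.
Base 13: x_0 = 13^21359 mod 42719 = 1. x_0 = 1, so 13 is not a witness.
Base 35625: x_0 = 35625^21359 mod 42719 = 42718. x_0 = 42718 ≡ −1, so 35625 is not a witness.
No listed base is a witness for 42719.

none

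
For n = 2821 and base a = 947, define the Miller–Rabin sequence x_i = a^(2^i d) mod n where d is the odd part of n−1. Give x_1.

1520

n − 1 = 2820 = 2^2 · 705, so s = 2 and d = 705.
x_0 = 947^705 mod 2821 = 1828.
x_1 = 1828^2 mod 2821 = 1520.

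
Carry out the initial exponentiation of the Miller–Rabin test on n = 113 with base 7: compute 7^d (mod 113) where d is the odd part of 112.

n − 1 = 112 = 2^4 · 7, so s = 4 and d = 7.
7^7 mod 113 = 112.

112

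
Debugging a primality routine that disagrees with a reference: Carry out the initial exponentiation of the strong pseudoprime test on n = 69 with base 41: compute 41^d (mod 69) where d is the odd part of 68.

8

n − 1 = 68 = 2^2 · 17, so s = 2 and d = 17.
By repeated squaring, 41^17 ≡ 8 (mod 69).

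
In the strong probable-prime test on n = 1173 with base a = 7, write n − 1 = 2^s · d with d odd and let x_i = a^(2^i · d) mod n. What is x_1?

784

n − 1 = 1172 = 2^2 · 293, so s = 2 and d = 293.
x_0 = 7^293 mod 1173 = 28.
x_1 = 28^2 mod 1173 = 784.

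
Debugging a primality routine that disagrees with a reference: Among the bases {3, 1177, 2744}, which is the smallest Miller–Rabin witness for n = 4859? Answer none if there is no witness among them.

n − 1 = 4858 = 2^1 · 2429, so s = 1 and d = 2429.
Base 3: x_0 = 3^2429 mod 4859 = 523. x_0 ∉ {1, 4858} and s = 1, so 3 is a Miller–Rabin witness and 4859 is composite.
Base 1177: x_0 = 1177^2429 mod 4859 = 3355. x_0 ∉ {1, 4858} and s = 1, so 1177 is a Miller–Rabin witness and 4859 is composite.
Base 2744: x_0 = 2744^2429 mod 4859 = 4731. x_0 ∉ {1, 4858} and s = 1, so 2744 is a Miller–Rabin witness and 4859 is composite.
The smallest witness among the given bases is 3.

3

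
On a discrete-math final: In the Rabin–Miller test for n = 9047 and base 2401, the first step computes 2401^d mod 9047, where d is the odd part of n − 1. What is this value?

n − 1 = 9046 = 2^1 · 4523, so s = 1 and d = 4523.
2401^4523 mod 9047 = 8115.

8115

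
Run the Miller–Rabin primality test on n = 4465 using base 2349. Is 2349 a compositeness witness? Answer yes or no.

n − 1 = 4464 = 2^4 · 279, so s = 4 and d = 279.
x_0 = 2349^279 mod 4465 = 4464.
x_0 = 4464 ≡ −1, so 2349 is not a witness.

no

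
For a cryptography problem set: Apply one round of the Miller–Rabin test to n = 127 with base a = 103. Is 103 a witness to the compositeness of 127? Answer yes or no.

no

n − 1 = 126 = 2^1 · 63, so s = 1 and d = 63.
x_0 = 103^63 mod 127 = 1.
x_0 = 1, so 103 is not a witness.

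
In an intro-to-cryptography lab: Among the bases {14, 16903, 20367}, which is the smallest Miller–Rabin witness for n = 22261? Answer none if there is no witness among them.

16903

n − 1 = 22260 = 2^2 · 5565, so s = 2 and d = 5565.
Base 14: x_0 = 14^5565 mod 22261 = 14592. x_0 is neither 1 nor 22260, so continue squaring. x_1 = 14592^2 mod 22261 = 22260. x_1 ≡ −1, so 14 is not a witness.
Base 16903: x_0 = 16903^5565 mod 22261 = 18906. x_0 is neither 1 nor 22260, so continue squaring. x_1 = 18906^2 mod 22261 = 14220. Reached i = s−1 = 1 without hitting −1: 16903 is a Miller–Rabin witness and 22261 is composite.
Base 20367: x_0 = 20367^5565 mod 22261 = 14165. x_0 is neither 1 nor 22260, so continue squaring. x_1 = 14165^2 mod 22261 = 8832. Reached i = s−1 = 1 without hitting −1: 20367 is a Miller–Rabin witness and 22261 is composite.
The smallest witness among the given bases is 16903.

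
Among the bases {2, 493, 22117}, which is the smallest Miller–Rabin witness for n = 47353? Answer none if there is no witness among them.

n − 1 = 47352 = 2^3 · 5919, so s = 3 and d = 5919.
Base 2: x_0 = 2^5919 mod 47353 = 36951. x_0 is neither 1 nor 47352, so continue squaring. x_1 = 36951^2 mod 47353 = 47352. x_1 ≡ −1, so 2 is not a witness.
Base 493: x_0 = 493^5919 mod 47353 = 47352. x_0 = 47352 ≡ −1, so 493 is not a witness.
Base 22117: x_0 = 22117^5919 mod 47353 = 10402. x_0 is neither 1 nor 47352, so continue squaring. x_1 = 10402^2 mod 47353 = 47352. x_1 ≡ −1, so 22117 is not a witness.
No listed base is a witness for 47353.

none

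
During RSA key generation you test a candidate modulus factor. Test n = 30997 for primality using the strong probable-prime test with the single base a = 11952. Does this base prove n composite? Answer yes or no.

yes

n − 1 = 30996 = 2^2 · 7749, so s = 2 and d = 7749.
x_0 = 11952^7749 mod 30997 = 16343.
x_0 is neither 1 nor 30996, so continue squaring.
x_1 = 16343^2 mod 30997 = 23497.
Reached i = s−1 = 1 without hitting −1: 11952 is a Miller–Rabin witness and 30997 is composite.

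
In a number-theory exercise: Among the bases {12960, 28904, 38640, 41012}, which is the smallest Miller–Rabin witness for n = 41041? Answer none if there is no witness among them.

28904

n − 1 = 41040 = 2^4 · 2565, so s = 4 and d = 2565.
Base 12960: x_0 = 12960^2565 mod 41041 = 41040. x_0 = 41040 ≡ −1, so 12960 is not a witness.
Base 28904: x_0 = 28904^2565 mod 41041 = 13980. x_0 is neither 1 nor 41040, so continue squaring. x_1 = 13980^2 mod 41041 = 3158. x_2 = 3158^2 mod 41041 = 1. x_2 = 1 but x_1 ≠ ±1, a nontrivial square root of 1 — 28904 is a witness and 41041 is composite.
Base 38640: x_0 = 38640^2565 mod 41041 = 28742. x_0 is neither 1 nor 41040, so continue squaring. x_1 = 28742^2 mod 41041 = 29316. x_2 = 29316^2 mod 41041 = 29316. x_3 = 29316^2 mod 41041 = 29316. Reached i = s−1 = 3 without hitting −1: 38640 is a Miller–Rabin witness and 41041 is composite.
Base 41012: x_0 = 41012^2565 mod 41041 = 37764. x_0 is neither 1 nor 41040, so continue squaring. x_1 = 37764^2 mod 41041 = 27028. x_2 = 27028^2 mod 41041 = 24025. x_3 = 24025^2 mod 41041 = 1. x_3 = 1 but x_2 ≠ ±1, a nontrivial square root of 1 — 41012 is a witness and 41041 is composite.
The smallest witness among the given bases is 28904.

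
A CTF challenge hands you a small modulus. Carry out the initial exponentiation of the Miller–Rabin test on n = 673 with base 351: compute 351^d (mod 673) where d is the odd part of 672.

n − 1 = 672 = 2^5 · 21, so s = 5 and d = 21.
Repeated squaring mod 673: 351^1 ≡ 351, 351^2 ≡ 42, 351^4 ≡ 418, 351^8 ≡ 417, 351^16 ≡ 255.
21 = 16 + 4 + 1, so 351^21 ≡ 255·418·351 ≡ 347 (mod 673).

347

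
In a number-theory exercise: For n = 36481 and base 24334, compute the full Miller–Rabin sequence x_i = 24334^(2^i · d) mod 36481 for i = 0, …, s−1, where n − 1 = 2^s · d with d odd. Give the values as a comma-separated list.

n − 1 = 36480 = 2^7 · 285, so s = 7 and d = 285.
x_0 = 24334^285 mod 36481 = 192.
x_1 = 192^2 mod 36481 = 383.
x_2 = 383^2 mod 36481 = 765.
x_3 = 765^2 mod 36481 = 1529.
x_4 = 1529^2 mod 36481 = 3057.
x_5 = 3057^2 mod 36481 = 6113.
x_6 = 6113^2 mod 36481 = 12225.

192, 383, 765, 1529, 3057, 6113, 12225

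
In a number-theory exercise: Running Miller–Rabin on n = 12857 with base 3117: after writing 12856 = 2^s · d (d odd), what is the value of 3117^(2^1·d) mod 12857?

1225

n − 1 = 12856 = 2^3 · 1607, so s = 3 and d = 1607.
Repeated squaring mod 12857: 3117^1 ≡ 3117, 3117^2 ≡ 8654, 3117^4 ≡ 12548, 3117^8 ≡ 5482, 3117^16 ≡ 5515, 3117^32 ≡ 8420, 3117^64 ≡ 2902, 3117^128 ≡ 269, 3117^256 ≡ 8076, 3117^512 ≡ 11072, 3117^1024 ≡ 10546.
1607 = 1024 + 512 + 64 + 4 + 2 + 1, so 3117^1607 ≡ 10546·11072·2902·12548·8654·3117 ≡ 7947 (mod 12857).
x_0 = 7947.
x_1 = 7947^2 mod 12857 = 1225.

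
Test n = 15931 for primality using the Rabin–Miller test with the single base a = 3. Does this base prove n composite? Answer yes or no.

n − 1 = 15930 = 2^1 · 7965, so s = 1 and d = 7965.
x_0 = 3^7965 mod 15931 = 3646.
x_0 ∉ {1, 15930} and s = 1, so 3 is a Miller–Rabin witness and 15931 is composite.

yes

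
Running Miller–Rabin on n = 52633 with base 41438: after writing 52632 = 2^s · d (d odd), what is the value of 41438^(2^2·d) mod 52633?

41098

n − 1 = 52632 = 2^3 · 6579, so s = 3 and d = 6579.
By repeated squaring, 41438^6579 ≡ 26781 (mod 52633).
x_0 = 26781.
x_1 = 26781^2 mod 52633 = 44703.
x_2 = 44703^2 mod 52633 = 41098.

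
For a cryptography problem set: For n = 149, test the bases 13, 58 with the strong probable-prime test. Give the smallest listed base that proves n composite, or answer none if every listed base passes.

n − 1 = 148 = 2^2 · 37, so s = 2 and d = 37.
Base 13: x_0 = 13^37 mod 149 = 105. x_0 is neither 1 nor 148, so continue squaring. x_1 = 105^2 mod 149 = 148. x_1 ≡ −1, so 13 is not a witness.
Base 58: x_0 = 58^37 mod 149 = 105. x_0 is neither 1 nor 148, so continue squaring. x_1 = 105^2 mod 149 = 148. x_1 ≡ −1, so 58 is not a witness.
No listed base is a witness for 149.

none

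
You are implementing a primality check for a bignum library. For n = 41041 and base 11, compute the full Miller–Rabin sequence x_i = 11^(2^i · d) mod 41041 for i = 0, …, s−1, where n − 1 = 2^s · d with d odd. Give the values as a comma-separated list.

4103, 7799, 1639, 18656

n − 1 = 41040 = 2^4 · 2565, so s = 4 and d = 2565.
x_0 = 11^2565 mod 41041 = 4103.
x_1 = 4103^2 mod 41041 = 7799.
x_2 = 7799^2 mod 41041 = 1639.
x_3 = 1639^2 mod 41041 = 18656.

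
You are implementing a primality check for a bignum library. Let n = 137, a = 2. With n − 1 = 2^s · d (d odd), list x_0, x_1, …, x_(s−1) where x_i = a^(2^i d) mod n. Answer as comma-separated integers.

100, 136, 1

n − 1 = 136 = 2^3 · 17, so s = 3 and d = 17.
x_0 = 2^17 mod 137 = 100.
x_1 = 100^2 mod 137 = 136.
x_2 = 136^2 mod 137 = 1.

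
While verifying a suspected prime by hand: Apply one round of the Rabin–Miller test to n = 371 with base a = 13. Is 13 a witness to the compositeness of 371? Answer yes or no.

n − 1 = 370 = 2^1 · 185, so s = 1 and d = 185.
x_0 = 13^185 mod 371 = 342.
x_0 ∉ {1, 370} and s = 1, so 13 is a Miller–Rabin witness and 371 is composite.

yes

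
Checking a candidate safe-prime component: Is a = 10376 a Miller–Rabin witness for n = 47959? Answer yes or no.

n − 1 = 47958 = 2^1 · 23979, so s = 1 and d = 23979.
By repeated squaring, 10376^23979 ≡ 38226 (mod 47959).
x_0 = 10376^23979 mod 47959 = 38226.
x_0 ∉ {1, 47958} and s = 1, so 10376 is a Miller–Rabin witness and 47959 is composite.

yes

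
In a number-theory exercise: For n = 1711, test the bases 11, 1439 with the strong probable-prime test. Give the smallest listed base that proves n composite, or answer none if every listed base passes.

11

n − 1 = 1710 = 2^1 · 855, so s = 1 and d = 855.
Base 11: x_0 = 11^855 mod 1711 = 1294. x_0 ∉ {1, 1710} and s = 1, so 11 is a Miller–Rabin witness and 1711 is composite.
Base 1439: x_0 = 1439^855 mod 1711 = 69. x_0 ∉ {1, 1710} and s = 1, so 1439 is a Miller–Rabin witness and 1711 is composite.
The smallest witness among the given bases is 11.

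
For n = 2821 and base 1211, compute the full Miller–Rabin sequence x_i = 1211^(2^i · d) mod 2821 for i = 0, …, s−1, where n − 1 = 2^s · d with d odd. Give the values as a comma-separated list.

n − 1 = 2820 = 2^2 · 705, so s = 2 and d = 705.
x_0 = 1211^705 mod 2821 = 1799.
x_1 = 1799^2 mod 2821 = 714.

1799, 714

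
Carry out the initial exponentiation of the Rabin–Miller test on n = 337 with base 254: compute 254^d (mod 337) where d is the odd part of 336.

n − 1 = 336 = 2^4 · 21, so s = 4 and d = 21.
254^21 mod 337 = 191.

191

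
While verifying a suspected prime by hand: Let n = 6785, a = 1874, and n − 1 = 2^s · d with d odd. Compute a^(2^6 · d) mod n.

n − 1 = 6784 = 2^7 · 53, so s = 7 and d = 53.
x_0 = 1874^53 mod 6785 = 2894.
x_1 = 2894^2 mod 6785 = 2546.
x_2 = 2546^2 mod 6785 = 2441.
x_3 = 2441^2 mod 6785 = 1251.
x_4 = 1251^2 mod 6785 = 4451.
x_5 = 4451^2 mod 6785 = 5986.
x_6 = 5986^2 mod 6785 = 611.

611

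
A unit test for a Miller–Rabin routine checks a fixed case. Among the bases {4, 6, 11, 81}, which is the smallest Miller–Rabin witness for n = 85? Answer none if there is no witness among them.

n − 1 = 84 = 2^2 · 21, so s = 2 and d = 21.
Base 4: x_0 = 4^21 mod 85 = 4. x_0 is neither 1 nor 84, so continue squaring. x_1 = 4^2 mod 85 = 16. Reached i = s−1 = 1 without hitting −1: 4 is a Miller–Rabin witness and 85 is composite.
Base 6: x_0 = 6^21 mod 85 = 41. x_0 is neither 1 nor 84, so continue squaring. x_1 = 41^2 mod 85 = 66. Reached i = s−1 = 1 without hitting −1: 6 is a Miller–Rabin witness and 85 is composite.
Base 11: x_0 = 11^21 mod 85 = 61. x_0 is neither 1 nor 84, so continue squaring. x_1 = 61^2 mod 85 = 66. Reached i = s−1 = 1 without hitting −1: 11 is a Miller–Rabin witness and 85 is composite.
Base 81: x_0 = 81^21 mod 85 = 81. x_0 is neither 1 nor 84, so continue squaring. x_1 = 81^2 mod 85 = 16. Reached i = s−1 = 1 without hitting −1: 81 is a Miller–Rabin witness and 85 is composite.
The smallest witness among the given bases is 4.

4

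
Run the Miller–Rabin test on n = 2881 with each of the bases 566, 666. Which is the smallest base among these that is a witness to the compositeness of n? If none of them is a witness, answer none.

n − 1 = 2880 = 2^6 · 45, so s = 6 and d = 45.
Base 566: x_0 = 566^45 mod 2881 = 2880. x_0 = 2880 ≡ −1, so 566 is not a witness.
Base 666: x_0 = 666^45 mod 2881 = 790. x_0 is neither 1 nor 2880, so continue squaring. x_1 = 790^2 mod 2881 = 1804. x_2 = 1804^2 mod 2881 = 1767. x_3 = 1767^2 mod 2881 = 2166. x_4 = 2166^2 mod 2881 = 1288. x_5 = 1288^2 mod 2881 = 2369. Reached i = s−1 = 5 without hitting −1: 666 is a Miller–Rabin witness and 2881 is composite.
The smallest witness among the given bases is 666.

666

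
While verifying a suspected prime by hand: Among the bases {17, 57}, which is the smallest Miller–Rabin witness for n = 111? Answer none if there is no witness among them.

17

n − 1 = 110 = 2^1 · 55, so s = 1 and d = 55.
Base 17: x_0 = 17^55 mod 111 = 20. x_0 ∉ {1, 110} and s = 1, so 17 is a Miller–Rabin witness and 111 is composite.
Base 57: x_0 = 57^55 mod 111 = 54. x_0 ∉ {1, 110} and s = 1, so 57 is a Miller–Rabin witness and 111 is composite.
The smallest witness among the given bases is 17.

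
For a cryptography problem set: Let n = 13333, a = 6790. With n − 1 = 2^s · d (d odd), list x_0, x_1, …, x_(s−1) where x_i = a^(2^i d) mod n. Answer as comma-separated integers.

9247, 2480

n − 1 = 13332 = 2^2 · 3333, so s = 2 and d = 3333.
x_0 = 6790^3333 mod 13333 = 9247.
x_1 = 9247^2 mod 13333 = 2480.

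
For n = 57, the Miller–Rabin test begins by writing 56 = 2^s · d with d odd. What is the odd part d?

7

Halving: 56 → 28 → 14 → 7; 7 is odd.
So 56 = 2^3 · 7.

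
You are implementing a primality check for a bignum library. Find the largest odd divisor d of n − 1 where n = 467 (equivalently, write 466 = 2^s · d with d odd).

Halving: 466 → 233; 233 is odd.
So 466 = 2^1 · 233.

233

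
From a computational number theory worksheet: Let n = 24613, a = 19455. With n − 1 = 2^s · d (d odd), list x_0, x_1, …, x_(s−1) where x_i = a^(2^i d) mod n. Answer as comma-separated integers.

n − 1 = 24612 = 2^2 · 6153, so s = 2 and d = 6153.
x_0 = 19455^6153 mod 24613 = 23473.
x_1 = 23473^2 mod 24613 = 19724.

23473, 19724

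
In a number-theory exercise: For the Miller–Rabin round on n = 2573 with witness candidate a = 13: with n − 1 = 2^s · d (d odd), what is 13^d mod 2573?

n − 1 = 2572 = 2^2 · 643, so s = 2 and d = 643.
Repeated squaring mod 2573: 13^1 ≡ 13, 13^2 ≡ 169, 13^4 ≡ 258, 13^8 ≡ 2239, 13^16 ≡ 917, 13^32 ≡ 2091, 13^64 ≡ 754, 13^128 ≡ 2456, 13^256 ≡ 824, 13^512 ≡ 2277.
643 = 512 + 128 + 2 + 1, so 13^643 ≡ 2277·2456·169·13 ≡ 321 (mod 2573).

321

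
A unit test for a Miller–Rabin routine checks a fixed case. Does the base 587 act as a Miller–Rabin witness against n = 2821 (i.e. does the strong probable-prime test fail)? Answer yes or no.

yes

n − 1 = 2820 = 2^2 · 705, so s = 2 and d = 705.
By repeated squaring, 587^705 ≡ 1084 (mod 2821).
x_0 = 587^705 mod 2821 = 1084.
x_0 is neither 1 nor 2820, so continue squaring.
x_1 = 1084^2 mod 2821 = 1520.
Reached i = s−1 = 1 without hitting −1: 587 is a Miller–Rabin witness and 2821 is composite.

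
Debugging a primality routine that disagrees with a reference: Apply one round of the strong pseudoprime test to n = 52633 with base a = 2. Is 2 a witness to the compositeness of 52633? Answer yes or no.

no

n − 1 = 52632 = 2^3 · 6579, so s = 3 and d = 6579.
Repeated squaring mod 52633: 2^1 ≡ 2, 2^2 ≡ 4, 2^4 ≡ 16, 2^8 ≡ 256, 2^16 ≡ 12903, 2^32 ≡ 9230, 2^64 ≡ 32706, 2^128 ≡ 21977, 2^256 ≡ 28121, 2^512 ≡ 32449, 2^1024 ≡ 14436, 2^2048 ≡ 24049, 2^4096 ≡ 22997.
6579 = 4096 + 2048 + 256 + 128 + 32 + 16 + 2 + 1, so 2^6579 ≡ 22997·24049·28121·21977·9230·12903·4·2 ≡ 1 (mod 52633).
x_0 = 2^6579 mod 52633 = 1.
x_0 = 1, so 2 is not a witness.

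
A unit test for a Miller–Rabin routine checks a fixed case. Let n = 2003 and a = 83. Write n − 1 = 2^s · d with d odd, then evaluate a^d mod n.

n − 1 = 2002 = 2^1 · 1001, so s = 1 and d = 1001.
Repeated squaring mod 2003: 83^1 ≡ 83, 83^2 ≡ 880, 83^4 ≡ 1242, 83^8 ≡ 254, 83^16 ≡ 420, 83^32 ≡ 136, 83^64 ≡ 469, 83^128 ≡ 1634, 83^256 ≡ 1960, 83^512 ≡ 1849.
1001 = 512 + 256 + 128 + 64 + 32 + 8 + 1, so 83^1001 ≡ 1849·1960·1634·469·136·254·83 ≡ 2002 (mod 2003).

2002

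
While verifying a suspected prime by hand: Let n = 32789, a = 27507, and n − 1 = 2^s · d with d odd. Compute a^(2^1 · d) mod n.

1

n − 1 = 32788 = 2^2 · 8197, so s = 2 and d = 8197.
x_0 = 27507^8197 mod 32789 = 1.
x_1 = 1^2 mod 32789 = 1.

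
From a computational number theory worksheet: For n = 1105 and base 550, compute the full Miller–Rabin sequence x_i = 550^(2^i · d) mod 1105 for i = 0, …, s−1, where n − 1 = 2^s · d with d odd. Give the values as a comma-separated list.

n − 1 = 1104 = 2^4 · 69, so s = 4 and d = 69.
x_0 = 550^69 mod 1105 = 415.
x_1 = 415^2 mod 1105 = 950.
x_2 = 950^2 mod 1105 = 820.
x_3 = 820^2 mod 1105 = 560.

415, 950, 820, 560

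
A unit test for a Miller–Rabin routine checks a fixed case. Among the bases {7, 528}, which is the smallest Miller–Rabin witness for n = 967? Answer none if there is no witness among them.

n − 1 = 966 = 2^1 · 483, so s = 1 and d = 483.
Base 7: x_0 = 7^483 mod 967 = 966. x_0 = 966 ≡ −1, so 7 is not a witness.
Base 528: x_0 = 528^483 mod 967 = 966. x_0 = 966 ≡ −1, so 528 is not a witness.
No listed base is a witness for 967.

none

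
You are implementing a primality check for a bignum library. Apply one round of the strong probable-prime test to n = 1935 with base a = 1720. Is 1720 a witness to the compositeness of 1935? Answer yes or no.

yes

n − 1 = 1934 = 2^1 · 967, so s = 1 and d = 967.
x_0 = 1720^967 mod 1935 = 1720.
x_0 ∉ {1, 1934} and s = 1, so 1720 is a Miller–Rabin witness and 1935 is composite.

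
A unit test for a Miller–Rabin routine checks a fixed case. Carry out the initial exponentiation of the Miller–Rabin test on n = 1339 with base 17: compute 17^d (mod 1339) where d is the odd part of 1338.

961

n − 1 = 1338 = 2^1 · 669, so s = 1 and d = 669.
17^669 mod 1339 = 961.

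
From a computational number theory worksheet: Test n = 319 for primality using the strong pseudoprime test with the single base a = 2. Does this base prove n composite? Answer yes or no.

yes

n − 1 = 318 = 2^1 · 159, so s = 1 and d = 159.
x_0 = 2^159 mod 319 = 171.
x_0 ∉ {1, 318} and s = 1, so 2 is a Miller–Rabin witness and 319 is composite.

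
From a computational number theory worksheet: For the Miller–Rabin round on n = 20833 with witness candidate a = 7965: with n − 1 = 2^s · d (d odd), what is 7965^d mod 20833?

1923

n − 1 = 20832 = 2^5 · 651, so s = 5 and d = 651.
By repeated squaring, 7965^651 ≡ 1923 (mod 20833).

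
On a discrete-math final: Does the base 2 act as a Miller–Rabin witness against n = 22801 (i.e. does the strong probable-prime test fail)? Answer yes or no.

n − 1 = 22800 = 2^4 · 1425, so s = 4 and d = 1425.
x_0 = 2^1425 mod 22801 = 11930.
x_0 is neither 1 nor 22800, so continue squaring.
x_1 = 11930^2 mod 22801 = 1058.
x_2 = 1058^2 mod 22801 = 2115.
x_3 = 2115^2 mod 22801 = 4229.
Reached i = s−1 = 3 without hitting −1: 2 is a Miller–Rabin witness and 22801 is composite.

yes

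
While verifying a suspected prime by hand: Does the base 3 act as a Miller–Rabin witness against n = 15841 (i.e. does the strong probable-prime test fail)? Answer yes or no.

n − 1 = 15840 = 2^5 · 495, so s = 5 and d = 495.
x_0 = 3^495 mod 15841 = 12802.
x_0 is neither 1 nor 15840, so continue squaring.
x_1 = 12802^2 mod 15841 = 218.
x_2 = 218^2 mod 15841 = 1.
x_2 = 1 but x_1 ≠ ±1, a nontrivial square root of 1 — 3 is a witness and 15841 is composite.

yes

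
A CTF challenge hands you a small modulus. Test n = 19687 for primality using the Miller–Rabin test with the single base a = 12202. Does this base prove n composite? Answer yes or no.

no

n − 1 = 19686 = 2^1 · 9843, so s = 1 and d = 9843.
x_0 = 12202^9843 mod 19687 = 1.
x_0 = 1, so 12202 is not a witness.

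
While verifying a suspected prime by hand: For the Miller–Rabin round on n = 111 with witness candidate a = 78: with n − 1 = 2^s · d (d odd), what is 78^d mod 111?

78

n − 1 = 110 = 2^1 · 55, so s = 1 and d = 55.
78^55 mod 111 = 78.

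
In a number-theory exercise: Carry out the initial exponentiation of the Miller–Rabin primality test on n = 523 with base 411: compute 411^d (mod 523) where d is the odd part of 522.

522

n − 1 = 522 = 2^1 · 261, so s = 1 and d = 261.
411^261 mod 523 = 522.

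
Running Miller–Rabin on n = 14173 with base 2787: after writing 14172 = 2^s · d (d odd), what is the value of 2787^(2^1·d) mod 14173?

n − 1 = 14172 = 2^2 · 3543, so s = 2 and d = 3543.
x_0 = 2787^3543 mod 14173 = 14172.
x_1 = 14172^2 mod 14173 = 1.

1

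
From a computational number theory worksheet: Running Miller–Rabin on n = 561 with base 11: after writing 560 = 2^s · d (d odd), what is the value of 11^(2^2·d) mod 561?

319

n − 1 = 560 = 2^4 · 35, so s = 4 and d = 35.
By repeated squaring, 11^35 ≡ 209 (mod 561).
x_0 = 209.
x_1 = 209^2 mod 561 = 484.
x_2 = 484^2 mod 561 = 319.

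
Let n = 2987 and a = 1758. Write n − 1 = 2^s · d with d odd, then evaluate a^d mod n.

n − 1 = 2986 = 2^1 · 1493, so s = 1 and d = 1493.
Repeated squaring mod 2987: 1758^1 ≡ 1758, 1758^2 ≡ 2006, 1758^4 ≡ 547, 1758^8 ≡ 509, 1758^16 ≡ 2199, 1758^32 ≡ 2635, 1758^64 ≡ 1437, 1758^128 ≡ 952, 1758^256 ≡ 1243, 1758^512 ≡ 770, 1758^1024 ≡ 1474.
1493 = 1024 + 256 + 128 + 64 + 16 + 4 + 1, so 1758^1493 ≡ 1474·1243·952·1437·2199·547·1758 ≡ 2231 (mod 2987).

2231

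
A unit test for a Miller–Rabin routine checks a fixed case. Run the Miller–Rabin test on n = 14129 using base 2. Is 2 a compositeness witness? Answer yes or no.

n − 1 = 14128 = 2^4 · 883, so s = 4 and d = 883.
Repeated squaring mod 14129: 2^1 ≡ 2, 2^2 ≡ 4, 2^4 ≡ 16, 2^8 ≡ 256, 2^16 ≡ 9020, 2^32 ≡ 5618, 2^64 ≡ 11867, 2^128 ≡ 1946, 2^256 ≡ 344, 2^512 ≡ 5304.
883 = 512 + 256 + 64 + 32 + 16 + 2 + 1, so 2^883 ≡ 5304·344·11867·5618·9020·4·2 ≡ 7569 (mod 14129).
x_0 = 2^883 mod 14129 = 7569.
x_0 is neither 1 nor 14128, so continue squaring.
x_1 = 7569^2 mod 14129 = 10795.
x_2 = 10795^2 mod 14129 = 10162.
x_3 = 10162^2 mod 14129 = 11512.
Reached i = s−1 = 3 without hitting −1: 2 is a Miller–Rabin witness and 14129 is composite.

yes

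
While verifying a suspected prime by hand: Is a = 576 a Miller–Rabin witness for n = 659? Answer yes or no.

no

n − 1 = 658 = 2^1 · 329, so s = 1 and d = 329.
x_0 = 576^329 mod 659 = 1.
x_0 = 1, so 576 is not a witness.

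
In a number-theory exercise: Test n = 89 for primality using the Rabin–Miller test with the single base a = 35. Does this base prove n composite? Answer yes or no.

n − 1 = 88 = 2^3 · 11, so s = 3 and d = 11.
x_0 = 35^11 mod 89 = 77.
x_0 is neither 1 nor 88, so continue squaring.
x_1 = 77^2 mod 89 = 55.
x_2 = 55^2 mod 89 = 88.
x_2 ≡ −1, so 35 is not a witness.

no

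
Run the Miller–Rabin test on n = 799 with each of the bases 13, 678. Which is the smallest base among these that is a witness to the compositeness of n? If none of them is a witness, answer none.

n − 1 = 798 = 2^1 · 399, so s = 1 and d = 399.
Base 13: x_0 = 13^399 mod 799 = 480. x_0 ∉ {1, 798} and s = 1, so 13 is a Miller–Rabin witness and 799 is composite.
Base 678: x_0 = 678^399 mod 799 = 467. x_0 ∉ {1, 798} and s = 1, so 678 is a Miller–Rabin witness and 799 is composite.
The smallest witness among the given bases is 13.

13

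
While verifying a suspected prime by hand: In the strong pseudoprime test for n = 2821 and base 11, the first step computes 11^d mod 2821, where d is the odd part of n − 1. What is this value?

n − 1 = 2820 = 2^2 · 705, so s = 2 and d = 705.
11^705 mod 2821 = 1828.

1828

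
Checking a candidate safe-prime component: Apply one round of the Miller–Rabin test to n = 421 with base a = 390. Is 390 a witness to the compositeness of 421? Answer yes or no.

n − 1 = 420 = 2^2 · 105, so s = 2 and d = 105.
x_0 = 390^105 mod 421 = 420.
x_0 = 420 ≡ −1, so 390 is not a witness.

no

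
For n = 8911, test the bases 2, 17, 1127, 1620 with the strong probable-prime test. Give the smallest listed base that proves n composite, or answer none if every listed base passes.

2

n − 1 = 8910 = 2^1 · 4455, so s = 1 and d = 4455.
Base 2: x_0 = 2^4455 mod 8911 = 6364. x_0 ∉ {1, 8910} and s = 1, so 2 is a Miller–Rabin witness and 8911 is composite.
Base 17: x_0 = 17^4455 mod 8911 = 2547. x_0 ∉ {1, 8910} and s = 1, so 17 is a Miller–Rabin witness and 8911 is composite.
Base 1127: x_0 = 1127^4455 mod 8911 = 1274. x_0 ∉ {1, 8910} and s = 1, so 1127 is a Miller–Rabin witness and 8911 is composite.
Base 1620: x_0 = 1620^4455 mod 8911 = 2813. x_0 ∉ {1, 8910} and s = 1, so 1620 is a Miller–Rabin witness and 8911 is composite.
The smallest witness among the given bases is 2.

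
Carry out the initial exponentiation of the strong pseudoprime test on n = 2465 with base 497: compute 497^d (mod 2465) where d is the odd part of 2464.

n − 1 = 2464 = 2^5 · 77, so s = 5 and d = 77.
By repeated squaring, 497^77 ≡ 1942 (mod 2465).

1942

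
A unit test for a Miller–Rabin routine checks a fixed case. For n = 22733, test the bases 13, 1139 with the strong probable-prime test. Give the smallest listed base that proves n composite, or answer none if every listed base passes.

n − 1 = 22732 = 2^2 · 5683, so s = 2 and d = 5683.
Base 13: x_0 = 13^5683 mod 22733 = 11572. x_0 is neither 1 nor 22732, so continue squaring. x_1 = 11572^2 mod 22733 = 13814. Reached i = s−1 = 1 without hitting −1: 13 is a Miller–Rabin witness and 22733 is composite.
Base 1139: x_0 = 1139^5683 mod 22733 = 1746. x_0 is neither 1 nor 22732, so continue squaring. x_1 = 1746^2 mod 22733 = 2294. Reached i = s−1 = 1 without hitting −1: 1139 is a Miller–Rabin witness and 22733 is composite.
The smallest witness among the given bases is 13.

13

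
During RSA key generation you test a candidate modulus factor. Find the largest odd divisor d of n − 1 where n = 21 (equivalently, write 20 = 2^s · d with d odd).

Halving: 20 → 10 → 5; 5 is odd.
So 20 = 2^2 · 5.

5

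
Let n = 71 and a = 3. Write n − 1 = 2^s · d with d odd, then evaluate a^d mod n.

n − 1 = 70 = 2^1 · 35, so s = 1 and d = 35.
3^35 mod 71 = 1.

1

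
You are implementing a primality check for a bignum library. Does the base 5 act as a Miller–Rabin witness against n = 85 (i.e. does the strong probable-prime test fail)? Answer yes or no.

n − 1 = 84 = 2^2 · 21, so s = 2 and d = 21.
Repeated squaring mod 85: 5^1 ≡ 5, 5^2 ≡ 25, 5^4 ≡ 30, 5^8 ≡ 50, 5^16 ≡ 35.
21 = 16 + 4 + 1, so 5^21 ≡ 35·30·5 ≡ 65 (mod 85).
x_0 = 5^21 mod 85 = 65.
x_0 is neither 1 nor 84, so continue squaring.
x_1 = 65^2 mod 85 = 60.
Reached i = s−1 = 1 without hitting −1: 5 is a Miller–Rabin witness and 85 is composite.

yes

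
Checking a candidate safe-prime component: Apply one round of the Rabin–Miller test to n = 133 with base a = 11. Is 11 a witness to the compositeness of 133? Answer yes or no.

no

n − 1 = 132 = 2^2 · 33, so s = 2 and d = 33.
x_0 = 11^33 mod 133 = 1.
x_0 = 1, so 11 is not a witness.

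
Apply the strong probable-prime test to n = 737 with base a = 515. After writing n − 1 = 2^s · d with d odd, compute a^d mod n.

597

n − 1 = 736 = 2^5 · 23, so s = 5 and d = 23.
515^23 mod 737 = 597.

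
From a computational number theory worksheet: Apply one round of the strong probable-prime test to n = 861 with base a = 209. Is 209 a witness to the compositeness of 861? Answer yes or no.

n − 1 = 860 = 2^2 · 215, so s = 2 and d = 215.
Repeated squaring mod 861: 209^1 ≡ 209, 209^2 ≡ 631, 209^4 ≡ 379, 209^8 ≡ 715, 209^16 ≡ 652, 209^32 ≡ 631, 209^64 ≡ 379, 209^128 ≡ 715.
215 = 128 + 64 + 16 + 4 + 2 + 1, so 209^215 ≡ 715·379·652·379·631·209 ≡ 860 (mod 861).
x_0 = 209^215 mod 861 = 860.
x_0 = 860 ≡ −1, so 209 is not a witness.

no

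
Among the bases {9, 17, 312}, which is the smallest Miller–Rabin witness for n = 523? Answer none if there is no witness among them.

none

n − 1 = 522 = 2^1 · 261, so s = 1 and d = 261.
Base 9: x_0 = 9^261 mod 523 = 1. x_0 = 1, so 9 is not a witness.
Base 17: x_0 = 17^261 mod 523 = 1. x_0 = 1, so 17 is not a witness.
Base 312: x_0 = 312^261 mod 523 = 1. x_0 = 1, so 312 is not a witness.
No listed base is a witness for 523.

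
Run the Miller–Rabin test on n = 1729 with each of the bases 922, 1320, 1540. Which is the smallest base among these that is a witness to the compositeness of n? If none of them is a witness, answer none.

n − 1 = 1728 = 2^6 · 27, so s = 6 and d = 27.
Base 922: x_0 = 922^27 mod 1729 = 1728. x_0 = 1728 ≡ −1, so 922 is not a witness.
Base 1320: x_0 = 1320^27 mod 1729 = 1331. x_0 is neither 1 nor 1728, so continue squaring. x_1 = 1331^2 mod 1729 = 1065. x_2 = 1065^2 mod 1729 = 1. x_2 = 1 but x_1 ≠ ±1, a nontrivial square root of 1 — 1320 is a witness and 1729 is composite.
Base 1540: x_0 = 1540^27 mod 1729 = 476. x_0 is neither 1 nor 1728, so continue squaring. x_1 = 476^2 mod 1729 = 77. x_2 = 77^2 mod 1729 = 742. x_3 = 742^2 mod 1729 = 742. x_4 = 742^2 mod 1729 = 742. x_5 = 742^2 mod 1729 = 742. Reached i = s−1 = 5 without hitting −1: 1540 is a Miller–Rabin witness and 1729 is composite.
The smallest witness among the given bases is 1320.

1320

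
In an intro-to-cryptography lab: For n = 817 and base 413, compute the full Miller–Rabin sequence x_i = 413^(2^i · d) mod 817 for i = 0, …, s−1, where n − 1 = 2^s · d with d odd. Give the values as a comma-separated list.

n − 1 = 816 = 2^4 · 51, so s = 4 and d = 51.
x_0 = 413^51 mod 817 = 88.
x_1 = 88^2 mod 817 = 391.
x_2 = 391^2 mod 817 = 102.
x_3 = 102^2 mod 817 = 600.

88, 391, 102, 600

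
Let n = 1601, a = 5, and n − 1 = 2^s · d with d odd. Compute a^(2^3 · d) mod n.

n − 1 = 1600 = 2^6 · 25, so s = 6 and d = 25.
By repeated squaring, 5^25 ≡ 927 (mod 1601).
x_0 = 927.
x_1 = 927^2 mod 1601 = 1193.
x_2 = 1193^2 mod 1601 = 1561.
x_3 = 1561^2 mod 1601 = 1600.

1600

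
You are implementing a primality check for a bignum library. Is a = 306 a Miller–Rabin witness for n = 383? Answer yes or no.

n − 1 = 382 = 2^1 · 191, so s = 1 and d = 191.
Repeated squaring mod 383: 306^1 ≡ 306, 306^2 ≡ 184, 306^4 ≡ 152, 306^8 ≡ 124, 306^16 ≡ 56, 306^32 ≡ 72, 306^64 ≡ 205, 306^128 ≡ 278.
191 = 128 + 32 + 16 + 8 + 4 + 2 + 1, so 306^191 ≡ 278·72·56·124·152·184·306 ≡ 1 (mod 383).
x_0 = 306^191 mod 383 = 1.
x_0 = 1, so 306 is not a witness.

no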